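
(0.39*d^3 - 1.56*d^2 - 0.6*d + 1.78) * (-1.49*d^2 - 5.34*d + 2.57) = -0.5811*d^5 + 0.2418*d^4 + 10.2267*d^3 - 3.4574*d^2 - 11.0472*d + 4.5746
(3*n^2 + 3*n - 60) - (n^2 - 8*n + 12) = 2*n^2 + 11*n - 72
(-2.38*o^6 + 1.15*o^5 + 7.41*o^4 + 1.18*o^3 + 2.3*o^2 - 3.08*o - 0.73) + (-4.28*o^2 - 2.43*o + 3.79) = -2.38*o^6 + 1.15*o^5 + 7.41*o^4 + 1.18*o^3 - 1.98*o^2 - 5.51*o + 3.06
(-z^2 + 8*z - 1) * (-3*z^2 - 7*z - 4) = 3*z^4 - 17*z^3 - 49*z^2 - 25*z + 4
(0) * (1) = 0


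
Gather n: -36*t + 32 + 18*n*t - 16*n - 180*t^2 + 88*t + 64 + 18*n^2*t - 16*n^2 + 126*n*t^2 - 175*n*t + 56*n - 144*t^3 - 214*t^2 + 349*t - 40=n^2*(18*t - 16) + n*(126*t^2 - 157*t + 40) - 144*t^3 - 394*t^2 + 401*t + 56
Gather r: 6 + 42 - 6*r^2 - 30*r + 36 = -6*r^2 - 30*r + 84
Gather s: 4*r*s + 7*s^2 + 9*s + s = 7*s^2 + s*(4*r + 10)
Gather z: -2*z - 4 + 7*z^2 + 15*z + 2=7*z^2 + 13*z - 2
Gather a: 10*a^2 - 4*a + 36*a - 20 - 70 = 10*a^2 + 32*a - 90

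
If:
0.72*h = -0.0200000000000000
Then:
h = -0.03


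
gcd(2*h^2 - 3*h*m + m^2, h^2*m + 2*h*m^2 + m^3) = 1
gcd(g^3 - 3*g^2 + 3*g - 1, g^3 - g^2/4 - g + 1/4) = g - 1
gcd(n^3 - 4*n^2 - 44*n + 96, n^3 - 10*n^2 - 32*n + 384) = n^2 - 2*n - 48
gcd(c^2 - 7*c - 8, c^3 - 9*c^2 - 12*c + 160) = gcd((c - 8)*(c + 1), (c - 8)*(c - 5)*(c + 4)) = c - 8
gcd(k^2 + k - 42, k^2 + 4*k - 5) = 1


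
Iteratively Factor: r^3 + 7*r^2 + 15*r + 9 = (r + 3)*(r^2 + 4*r + 3) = (r + 1)*(r + 3)*(r + 3)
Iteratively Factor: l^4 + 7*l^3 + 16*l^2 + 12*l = (l + 2)*(l^3 + 5*l^2 + 6*l) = l*(l + 2)*(l^2 + 5*l + 6) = l*(l + 2)*(l + 3)*(l + 2)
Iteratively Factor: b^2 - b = (b)*(b - 1)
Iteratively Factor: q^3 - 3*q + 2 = (q - 1)*(q^2 + q - 2) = (q - 1)*(q + 2)*(q - 1)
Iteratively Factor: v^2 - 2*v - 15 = (v + 3)*(v - 5)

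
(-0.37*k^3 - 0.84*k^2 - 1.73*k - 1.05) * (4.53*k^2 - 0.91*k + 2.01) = -1.6761*k^5 - 3.4685*k^4 - 7.8162*k^3 - 4.8706*k^2 - 2.5218*k - 2.1105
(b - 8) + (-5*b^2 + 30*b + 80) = -5*b^2 + 31*b + 72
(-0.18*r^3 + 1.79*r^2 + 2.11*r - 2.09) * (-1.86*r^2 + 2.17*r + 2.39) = 0.3348*r^5 - 3.72*r^4 - 0.4705*r^3 + 12.7442*r^2 + 0.507600000000001*r - 4.9951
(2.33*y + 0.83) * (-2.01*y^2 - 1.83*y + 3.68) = -4.6833*y^3 - 5.9322*y^2 + 7.0555*y + 3.0544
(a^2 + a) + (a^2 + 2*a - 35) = 2*a^2 + 3*a - 35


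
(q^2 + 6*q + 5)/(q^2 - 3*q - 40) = (q + 1)/(q - 8)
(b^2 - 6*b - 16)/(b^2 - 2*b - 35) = (-b^2 + 6*b + 16)/(-b^2 + 2*b + 35)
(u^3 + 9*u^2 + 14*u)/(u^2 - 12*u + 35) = u*(u^2 + 9*u + 14)/(u^2 - 12*u + 35)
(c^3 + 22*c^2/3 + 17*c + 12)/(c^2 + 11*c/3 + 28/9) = 3*(c^2 + 6*c + 9)/(3*c + 7)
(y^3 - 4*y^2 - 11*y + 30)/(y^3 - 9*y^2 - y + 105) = (y - 2)/(y - 7)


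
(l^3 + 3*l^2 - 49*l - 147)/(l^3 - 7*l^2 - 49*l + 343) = (l + 3)/(l - 7)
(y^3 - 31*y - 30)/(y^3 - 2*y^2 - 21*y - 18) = (y + 5)/(y + 3)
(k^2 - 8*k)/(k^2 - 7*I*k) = (k - 8)/(k - 7*I)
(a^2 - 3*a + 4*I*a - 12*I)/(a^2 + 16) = (a - 3)/(a - 4*I)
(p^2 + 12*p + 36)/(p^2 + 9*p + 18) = (p + 6)/(p + 3)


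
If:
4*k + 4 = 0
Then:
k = -1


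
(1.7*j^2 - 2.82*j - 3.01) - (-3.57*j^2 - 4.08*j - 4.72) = 5.27*j^2 + 1.26*j + 1.71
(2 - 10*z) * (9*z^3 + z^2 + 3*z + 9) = -90*z^4 + 8*z^3 - 28*z^2 - 84*z + 18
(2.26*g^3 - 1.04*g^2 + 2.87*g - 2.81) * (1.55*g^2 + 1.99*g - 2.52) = 3.503*g^5 + 2.8854*g^4 - 3.3163*g^3 + 3.9766*g^2 - 12.8243*g + 7.0812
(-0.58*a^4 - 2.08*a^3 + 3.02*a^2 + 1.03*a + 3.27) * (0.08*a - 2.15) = -0.0464*a^5 + 1.0806*a^4 + 4.7136*a^3 - 6.4106*a^2 - 1.9529*a - 7.0305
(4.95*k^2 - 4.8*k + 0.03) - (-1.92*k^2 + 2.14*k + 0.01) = 6.87*k^2 - 6.94*k + 0.02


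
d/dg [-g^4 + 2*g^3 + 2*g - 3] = -4*g^3 + 6*g^2 + 2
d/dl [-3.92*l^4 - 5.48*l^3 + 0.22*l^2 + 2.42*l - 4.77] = -15.68*l^3 - 16.44*l^2 + 0.44*l + 2.42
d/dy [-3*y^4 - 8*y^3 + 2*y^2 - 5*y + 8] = -12*y^3 - 24*y^2 + 4*y - 5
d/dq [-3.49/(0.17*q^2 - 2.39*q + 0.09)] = (1.1866*q - 8.3411)/(0.17*q^2 - 2.39*q + 0.09)^2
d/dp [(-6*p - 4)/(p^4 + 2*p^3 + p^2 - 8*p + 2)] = 2*(-3*p^4 - 6*p^3 - 3*p^2 + 24*p + 2*(3*p + 2)*(2*p^3 + 3*p^2 + p - 4) - 6)/(p^4 + 2*p^3 + p^2 - 8*p + 2)^2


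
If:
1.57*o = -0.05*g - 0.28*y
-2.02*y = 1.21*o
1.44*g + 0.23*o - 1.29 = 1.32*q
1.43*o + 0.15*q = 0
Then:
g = 1.31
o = -0.05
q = 0.45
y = 0.03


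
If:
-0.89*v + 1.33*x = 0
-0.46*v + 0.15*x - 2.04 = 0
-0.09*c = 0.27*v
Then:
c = 17.02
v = -5.67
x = -3.80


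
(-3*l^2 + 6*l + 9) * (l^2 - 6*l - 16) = -3*l^4 + 24*l^3 + 21*l^2 - 150*l - 144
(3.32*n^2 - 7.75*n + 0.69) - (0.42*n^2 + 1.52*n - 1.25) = 2.9*n^2 - 9.27*n + 1.94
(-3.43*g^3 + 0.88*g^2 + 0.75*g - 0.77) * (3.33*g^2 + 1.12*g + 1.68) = -11.4219*g^5 - 0.9112*g^4 - 2.2793*g^3 - 0.2457*g^2 + 0.3976*g - 1.2936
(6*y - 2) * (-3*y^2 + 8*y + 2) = -18*y^3 + 54*y^2 - 4*y - 4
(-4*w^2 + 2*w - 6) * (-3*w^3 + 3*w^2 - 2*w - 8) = 12*w^5 - 18*w^4 + 32*w^3 + 10*w^2 - 4*w + 48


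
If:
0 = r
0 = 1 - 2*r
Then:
No Solution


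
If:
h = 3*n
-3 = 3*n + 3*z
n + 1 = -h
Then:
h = -3/4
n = -1/4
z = -3/4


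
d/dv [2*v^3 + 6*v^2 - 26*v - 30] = 6*v^2 + 12*v - 26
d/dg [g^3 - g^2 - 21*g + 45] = 3*g^2 - 2*g - 21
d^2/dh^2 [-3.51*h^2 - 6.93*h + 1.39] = -7.02000000000000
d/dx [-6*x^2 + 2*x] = 2 - 12*x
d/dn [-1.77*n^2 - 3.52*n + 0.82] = -3.54*n - 3.52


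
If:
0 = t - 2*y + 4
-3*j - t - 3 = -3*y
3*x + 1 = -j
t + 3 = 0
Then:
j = 1/2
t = -3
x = -1/2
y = 1/2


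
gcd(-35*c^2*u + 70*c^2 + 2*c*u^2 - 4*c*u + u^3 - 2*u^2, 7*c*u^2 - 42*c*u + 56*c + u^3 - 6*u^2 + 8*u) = 7*c*u - 14*c + u^2 - 2*u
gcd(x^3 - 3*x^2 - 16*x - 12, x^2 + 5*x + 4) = x + 1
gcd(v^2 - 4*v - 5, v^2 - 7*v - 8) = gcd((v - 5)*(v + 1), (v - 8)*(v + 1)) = v + 1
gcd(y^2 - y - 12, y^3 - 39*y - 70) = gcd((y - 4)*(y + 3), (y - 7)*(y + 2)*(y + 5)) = 1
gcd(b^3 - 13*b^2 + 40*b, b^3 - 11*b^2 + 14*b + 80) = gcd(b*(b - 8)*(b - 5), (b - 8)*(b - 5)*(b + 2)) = b^2 - 13*b + 40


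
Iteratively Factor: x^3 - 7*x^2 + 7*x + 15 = (x - 5)*(x^2 - 2*x - 3) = (x - 5)*(x - 3)*(x + 1)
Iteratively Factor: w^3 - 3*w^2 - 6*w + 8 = (w - 1)*(w^2 - 2*w - 8) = (w - 4)*(w - 1)*(w + 2)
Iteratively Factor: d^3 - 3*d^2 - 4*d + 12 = (d + 2)*(d^2 - 5*d + 6) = (d - 3)*(d + 2)*(d - 2)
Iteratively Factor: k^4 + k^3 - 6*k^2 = (k + 3)*(k^3 - 2*k^2) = k*(k + 3)*(k^2 - 2*k) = k*(k - 2)*(k + 3)*(k)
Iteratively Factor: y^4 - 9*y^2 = (y + 3)*(y^3 - 3*y^2) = y*(y + 3)*(y^2 - 3*y) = y*(y - 3)*(y + 3)*(y)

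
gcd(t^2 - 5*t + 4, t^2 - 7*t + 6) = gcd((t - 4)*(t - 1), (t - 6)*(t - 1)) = t - 1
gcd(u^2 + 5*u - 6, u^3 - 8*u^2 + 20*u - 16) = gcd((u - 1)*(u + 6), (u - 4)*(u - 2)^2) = 1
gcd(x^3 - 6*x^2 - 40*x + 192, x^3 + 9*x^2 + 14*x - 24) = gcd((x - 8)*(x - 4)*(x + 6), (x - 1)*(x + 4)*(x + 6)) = x + 6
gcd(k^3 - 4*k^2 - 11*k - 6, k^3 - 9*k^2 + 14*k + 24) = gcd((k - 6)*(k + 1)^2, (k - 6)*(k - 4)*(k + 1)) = k^2 - 5*k - 6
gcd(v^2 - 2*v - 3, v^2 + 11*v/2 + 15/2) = 1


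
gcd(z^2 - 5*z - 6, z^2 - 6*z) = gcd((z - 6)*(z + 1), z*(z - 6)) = z - 6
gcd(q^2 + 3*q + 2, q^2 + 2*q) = q + 2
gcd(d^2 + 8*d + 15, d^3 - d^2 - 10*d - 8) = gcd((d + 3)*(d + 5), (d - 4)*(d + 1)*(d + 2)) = 1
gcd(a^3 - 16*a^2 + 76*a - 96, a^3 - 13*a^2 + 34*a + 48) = a^2 - 14*a + 48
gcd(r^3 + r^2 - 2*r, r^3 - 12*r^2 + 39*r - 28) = r - 1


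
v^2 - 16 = (v - 4)*(v + 4)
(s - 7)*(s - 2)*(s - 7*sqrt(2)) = s^3 - 7*sqrt(2)*s^2 - 9*s^2 + 14*s + 63*sqrt(2)*s - 98*sqrt(2)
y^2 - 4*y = y*(y - 4)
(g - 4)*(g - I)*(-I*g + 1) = -I*g^3 + 4*I*g^2 - I*g + 4*I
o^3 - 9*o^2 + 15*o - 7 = (o - 7)*(o - 1)^2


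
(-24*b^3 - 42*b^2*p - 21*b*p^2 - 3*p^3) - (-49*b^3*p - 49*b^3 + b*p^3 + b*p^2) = 49*b^3*p + 25*b^3 - 42*b^2*p - b*p^3 - 22*b*p^2 - 3*p^3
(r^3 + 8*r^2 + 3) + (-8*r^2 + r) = r^3 + r + 3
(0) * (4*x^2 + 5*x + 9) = 0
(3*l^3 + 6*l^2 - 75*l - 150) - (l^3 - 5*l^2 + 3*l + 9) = 2*l^3 + 11*l^2 - 78*l - 159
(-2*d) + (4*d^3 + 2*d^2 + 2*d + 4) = 4*d^3 + 2*d^2 + 4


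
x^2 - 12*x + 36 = (x - 6)^2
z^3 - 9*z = z*(z - 3)*(z + 3)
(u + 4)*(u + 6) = u^2 + 10*u + 24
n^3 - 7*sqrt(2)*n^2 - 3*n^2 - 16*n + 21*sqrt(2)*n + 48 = (n - 3)*(n - 8*sqrt(2))*(n + sqrt(2))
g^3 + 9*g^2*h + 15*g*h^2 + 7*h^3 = (g + h)^2*(g + 7*h)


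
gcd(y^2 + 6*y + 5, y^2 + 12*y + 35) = y + 5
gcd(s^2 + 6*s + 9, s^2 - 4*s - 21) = s + 3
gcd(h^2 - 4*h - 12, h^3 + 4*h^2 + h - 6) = h + 2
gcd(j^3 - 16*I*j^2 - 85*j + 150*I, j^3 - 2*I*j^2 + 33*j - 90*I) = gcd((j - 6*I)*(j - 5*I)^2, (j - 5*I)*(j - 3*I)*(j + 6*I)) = j - 5*I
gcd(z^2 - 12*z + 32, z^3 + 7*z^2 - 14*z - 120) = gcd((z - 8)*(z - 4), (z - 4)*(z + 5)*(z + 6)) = z - 4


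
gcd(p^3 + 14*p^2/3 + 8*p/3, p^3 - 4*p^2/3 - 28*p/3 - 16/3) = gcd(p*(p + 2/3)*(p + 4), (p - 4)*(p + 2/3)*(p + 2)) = p + 2/3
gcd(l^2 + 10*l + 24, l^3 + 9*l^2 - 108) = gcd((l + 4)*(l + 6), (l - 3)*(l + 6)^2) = l + 6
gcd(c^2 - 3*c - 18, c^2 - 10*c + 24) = c - 6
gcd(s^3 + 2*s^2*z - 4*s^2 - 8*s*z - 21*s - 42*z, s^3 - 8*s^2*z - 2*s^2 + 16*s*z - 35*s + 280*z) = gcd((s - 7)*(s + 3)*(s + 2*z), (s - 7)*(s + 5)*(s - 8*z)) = s - 7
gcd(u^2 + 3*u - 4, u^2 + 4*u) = u + 4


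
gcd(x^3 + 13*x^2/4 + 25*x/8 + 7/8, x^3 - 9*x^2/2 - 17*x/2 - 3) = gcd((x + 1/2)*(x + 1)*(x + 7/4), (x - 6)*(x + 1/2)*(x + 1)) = x^2 + 3*x/2 + 1/2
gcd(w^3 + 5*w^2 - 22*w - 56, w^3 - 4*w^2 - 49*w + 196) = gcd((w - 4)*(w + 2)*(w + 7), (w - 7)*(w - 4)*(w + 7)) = w^2 + 3*w - 28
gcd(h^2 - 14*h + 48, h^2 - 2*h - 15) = 1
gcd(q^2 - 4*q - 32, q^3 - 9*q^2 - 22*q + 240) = q - 8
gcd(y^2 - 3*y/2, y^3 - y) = y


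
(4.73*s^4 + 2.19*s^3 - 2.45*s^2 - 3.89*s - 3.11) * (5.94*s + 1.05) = 28.0962*s^5 + 17.9751*s^4 - 12.2535*s^3 - 25.6791*s^2 - 22.5579*s - 3.2655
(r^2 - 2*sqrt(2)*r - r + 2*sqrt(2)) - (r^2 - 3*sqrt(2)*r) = -r + sqrt(2)*r + 2*sqrt(2)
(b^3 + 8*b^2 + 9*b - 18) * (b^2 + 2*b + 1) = b^5 + 10*b^4 + 26*b^3 + 8*b^2 - 27*b - 18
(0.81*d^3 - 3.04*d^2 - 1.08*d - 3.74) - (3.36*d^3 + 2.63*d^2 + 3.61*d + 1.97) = -2.55*d^3 - 5.67*d^2 - 4.69*d - 5.71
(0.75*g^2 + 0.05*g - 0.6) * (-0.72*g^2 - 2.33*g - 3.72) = -0.54*g^4 - 1.7835*g^3 - 2.4745*g^2 + 1.212*g + 2.232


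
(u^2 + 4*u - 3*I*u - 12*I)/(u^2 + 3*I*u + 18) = (u + 4)/(u + 6*I)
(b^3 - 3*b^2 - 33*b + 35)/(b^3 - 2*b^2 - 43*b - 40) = (b^2 - 8*b + 7)/(b^2 - 7*b - 8)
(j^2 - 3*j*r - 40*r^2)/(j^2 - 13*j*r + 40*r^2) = (-j - 5*r)/(-j + 5*r)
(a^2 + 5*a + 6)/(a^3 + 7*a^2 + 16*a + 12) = 1/(a + 2)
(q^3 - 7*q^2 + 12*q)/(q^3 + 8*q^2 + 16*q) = (q^2 - 7*q + 12)/(q^2 + 8*q + 16)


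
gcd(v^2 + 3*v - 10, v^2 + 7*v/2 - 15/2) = v + 5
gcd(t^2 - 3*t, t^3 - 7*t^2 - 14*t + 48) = 1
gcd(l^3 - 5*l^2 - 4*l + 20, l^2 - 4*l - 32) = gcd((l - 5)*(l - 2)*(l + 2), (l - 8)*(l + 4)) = 1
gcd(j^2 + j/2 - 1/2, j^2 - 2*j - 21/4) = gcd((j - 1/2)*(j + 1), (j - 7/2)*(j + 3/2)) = 1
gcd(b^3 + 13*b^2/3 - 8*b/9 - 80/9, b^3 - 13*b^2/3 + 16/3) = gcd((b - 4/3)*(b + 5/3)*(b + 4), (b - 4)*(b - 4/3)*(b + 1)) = b - 4/3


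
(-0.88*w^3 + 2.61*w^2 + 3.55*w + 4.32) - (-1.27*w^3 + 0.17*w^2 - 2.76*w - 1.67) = 0.39*w^3 + 2.44*w^2 + 6.31*w + 5.99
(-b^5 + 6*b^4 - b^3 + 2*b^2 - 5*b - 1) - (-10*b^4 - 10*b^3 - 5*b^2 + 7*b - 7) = -b^5 + 16*b^4 + 9*b^3 + 7*b^2 - 12*b + 6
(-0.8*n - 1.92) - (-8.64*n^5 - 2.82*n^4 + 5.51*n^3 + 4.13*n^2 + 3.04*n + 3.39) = 8.64*n^5 + 2.82*n^4 - 5.51*n^3 - 4.13*n^2 - 3.84*n - 5.31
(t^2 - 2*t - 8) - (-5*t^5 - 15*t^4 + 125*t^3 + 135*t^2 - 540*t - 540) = 5*t^5 + 15*t^4 - 125*t^3 - 134*t^2 + 538*t + 532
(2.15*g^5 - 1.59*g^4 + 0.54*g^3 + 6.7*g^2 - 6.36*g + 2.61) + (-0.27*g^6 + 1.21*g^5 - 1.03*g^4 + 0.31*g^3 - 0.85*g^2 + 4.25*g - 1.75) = -0.27*g^6 + 3.36*g^5 - 2.62*g^4 + 0.85*g^3 + 5.85*g^2 - 2.11*g + 0.86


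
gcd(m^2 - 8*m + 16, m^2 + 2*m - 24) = m - 4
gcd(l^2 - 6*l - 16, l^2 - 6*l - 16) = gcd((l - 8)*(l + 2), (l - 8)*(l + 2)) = l^2 - 6*l - 16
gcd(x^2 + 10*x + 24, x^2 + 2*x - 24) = x + 6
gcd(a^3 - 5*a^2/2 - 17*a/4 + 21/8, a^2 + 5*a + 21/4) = a + 3/2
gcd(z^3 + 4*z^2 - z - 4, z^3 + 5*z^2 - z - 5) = z^2 - 1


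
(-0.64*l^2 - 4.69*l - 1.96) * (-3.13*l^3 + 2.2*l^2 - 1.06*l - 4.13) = 2.0032*l^5 + 13.2717*l^4 - 3.5048*l^3 + 3.3026*l^2 + 21.4473*l + 8.0948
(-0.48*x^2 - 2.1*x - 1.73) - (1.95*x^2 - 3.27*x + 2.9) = -2.43*x^2 + 1.17*x - 4.63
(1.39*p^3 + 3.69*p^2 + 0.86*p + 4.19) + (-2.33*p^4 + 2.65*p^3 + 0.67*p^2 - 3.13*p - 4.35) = -2.33*p^4 + 4.04*p^3 + 4.36*p^2 - 2.27*p - 0.159999999999999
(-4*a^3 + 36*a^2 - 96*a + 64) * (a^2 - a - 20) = -4*a^5 + 40*a^4 - 52*a^3 - 560*a^2 + 1856*a - 1280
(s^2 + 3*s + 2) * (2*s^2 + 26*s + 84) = 2*s^4 + 32*s^3 + 166*s^2 + 304*s + 168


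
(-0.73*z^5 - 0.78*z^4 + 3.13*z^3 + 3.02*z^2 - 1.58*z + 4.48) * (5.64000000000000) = -4.1172*z^5 - 4.3992*z^4 + 17.6532*z^3 + 17.0328*z^2 - 8.9112*z + 25.2672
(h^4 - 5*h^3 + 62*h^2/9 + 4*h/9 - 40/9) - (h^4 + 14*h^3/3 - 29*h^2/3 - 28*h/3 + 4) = -29*h^3/3 + 149*h^2/9 + 88*h/9 - 76/9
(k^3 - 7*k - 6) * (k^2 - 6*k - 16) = k^5 - 6*k^4 - 23*k^3 + 36*k^2 + 148*k + 96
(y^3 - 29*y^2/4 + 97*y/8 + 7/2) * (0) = 0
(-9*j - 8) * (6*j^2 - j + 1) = -54*j^3 - 39*j^2 - j - 8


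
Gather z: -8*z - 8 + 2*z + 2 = -6*z - 6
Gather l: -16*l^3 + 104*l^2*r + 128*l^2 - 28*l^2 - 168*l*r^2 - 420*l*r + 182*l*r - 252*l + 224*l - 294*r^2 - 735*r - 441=-16*l^3 + l^2*(104*r + 100) + l*(-168*r^2 - 238*r - 28) - 294*r^2 - 735*r - 441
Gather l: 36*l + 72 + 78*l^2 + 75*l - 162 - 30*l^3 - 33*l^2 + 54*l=-30*l^3 + 45*l^2 + 165*l - 90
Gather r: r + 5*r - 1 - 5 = 6*r - 6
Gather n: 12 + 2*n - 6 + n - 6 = 3*n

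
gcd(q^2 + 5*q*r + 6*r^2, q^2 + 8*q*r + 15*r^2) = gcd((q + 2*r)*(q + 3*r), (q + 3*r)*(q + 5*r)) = q + 3*r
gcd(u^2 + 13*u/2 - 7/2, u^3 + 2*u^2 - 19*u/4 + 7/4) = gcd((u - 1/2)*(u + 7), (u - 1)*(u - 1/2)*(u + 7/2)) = u - 1/2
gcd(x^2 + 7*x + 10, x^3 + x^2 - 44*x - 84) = x + 2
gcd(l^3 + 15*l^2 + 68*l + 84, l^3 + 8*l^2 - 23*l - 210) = l^2 + 13*l + 42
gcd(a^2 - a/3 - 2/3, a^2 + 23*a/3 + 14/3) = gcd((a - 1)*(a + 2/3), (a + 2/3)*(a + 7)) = a + 2/3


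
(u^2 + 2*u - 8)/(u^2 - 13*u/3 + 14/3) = 3*(u + 4)/(3*u - 7)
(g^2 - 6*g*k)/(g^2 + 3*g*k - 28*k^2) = g*(g - 6*k)/(g^2 + 3*g*k - 28*k^2)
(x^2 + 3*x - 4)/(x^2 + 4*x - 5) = (x + 4)/(x + 5)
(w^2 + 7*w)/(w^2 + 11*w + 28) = w/(w + 4)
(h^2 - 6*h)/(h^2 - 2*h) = (h - 6)/(h - 2)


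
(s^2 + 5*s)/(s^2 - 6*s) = (s + 5)/(s - 6)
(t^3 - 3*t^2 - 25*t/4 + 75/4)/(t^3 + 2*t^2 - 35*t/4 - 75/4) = (2*t - 5)/(2*t + 5)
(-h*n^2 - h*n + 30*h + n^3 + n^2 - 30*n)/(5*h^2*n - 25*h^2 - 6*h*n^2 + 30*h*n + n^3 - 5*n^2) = (-n - 6)/(5*h - n)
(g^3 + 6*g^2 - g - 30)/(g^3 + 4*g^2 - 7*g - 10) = (g + 3)/(g + 1)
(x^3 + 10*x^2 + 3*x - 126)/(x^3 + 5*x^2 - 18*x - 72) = (x^2 + 4*x - 21)/(x^2 - x - 12)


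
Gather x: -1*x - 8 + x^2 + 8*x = x^2 + 7*x - 8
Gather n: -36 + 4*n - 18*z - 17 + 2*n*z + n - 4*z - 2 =n*(2*z + 5) - 22*z - 55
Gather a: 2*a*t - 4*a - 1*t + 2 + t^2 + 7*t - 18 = a*(2*t - 4) + t^2 + 6*t - 16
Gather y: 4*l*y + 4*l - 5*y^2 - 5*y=4*l - 5*y^2 + y*(4*l - 5)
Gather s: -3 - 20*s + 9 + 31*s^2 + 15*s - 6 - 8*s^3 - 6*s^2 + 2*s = -8*s^3 + 25*s^2 - 3*s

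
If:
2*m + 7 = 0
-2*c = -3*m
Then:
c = -21/4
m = -7/2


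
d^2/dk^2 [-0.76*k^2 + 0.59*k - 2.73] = -1.52000000000000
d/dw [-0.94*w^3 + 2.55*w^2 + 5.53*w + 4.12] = -2.82*w^2 + 5.1*w + 5.53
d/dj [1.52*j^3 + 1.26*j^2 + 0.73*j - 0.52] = 4.56*j^2 + 2.52*j + 0.73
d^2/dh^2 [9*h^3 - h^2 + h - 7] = 54*h - 2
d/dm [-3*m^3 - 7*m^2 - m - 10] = -9*m^2 - 14*m - 1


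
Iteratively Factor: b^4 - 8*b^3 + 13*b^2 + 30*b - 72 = (b + 2)*(b^3 - 10*b^2 + 33*b - 36) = (b - 3)*(b + 2)*(b^2 - 7*b + 12) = (b - 4)*(b - 3)*(b + 2)*(b - 3)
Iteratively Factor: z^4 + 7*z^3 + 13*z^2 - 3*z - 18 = (z + 3)*(z^3 + 4*z^2 + z - 6) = (z - 1)*(z + 3)*(z^2 + 5*z + 6) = (z - 1)*(z + 2)*(z + 3)*(z + 3)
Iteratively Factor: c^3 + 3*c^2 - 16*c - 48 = (c + 3)*(c^2 - 16) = (c + 3)*(c + 4)*(c - 4)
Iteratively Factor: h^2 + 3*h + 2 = (h + 2)*(h + 1)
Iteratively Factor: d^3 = (d)*(d^2) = d^2*(d)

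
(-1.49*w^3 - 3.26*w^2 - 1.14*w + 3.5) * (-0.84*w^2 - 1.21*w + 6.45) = 1.2516*w^5 + 4.5413*w^4 - 4.7083*w^3 - 22.5876*w^2 - 11.588*w + 22.575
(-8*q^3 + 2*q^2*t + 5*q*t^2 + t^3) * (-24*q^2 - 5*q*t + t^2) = 192*q^5 - 8*q^4*t - 138*q^3*t^2 - 47*q^2*t^3 + t^5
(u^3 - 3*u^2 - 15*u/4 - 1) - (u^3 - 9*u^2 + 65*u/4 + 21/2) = 6*u^2 - 20*u - 23/2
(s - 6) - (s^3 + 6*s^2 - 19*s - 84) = -s^3 - 6*s^2 + 20*s + 78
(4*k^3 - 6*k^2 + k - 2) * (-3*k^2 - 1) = -12*k^5 + 18*k^4 - 7*k^3 + 12*k^2 - k + 2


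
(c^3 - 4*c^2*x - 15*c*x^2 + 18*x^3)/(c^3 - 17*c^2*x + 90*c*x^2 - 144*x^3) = (c^2 + 2*c*x - 3*x^2)/(c^2 - 11*c*x + 24*x^2)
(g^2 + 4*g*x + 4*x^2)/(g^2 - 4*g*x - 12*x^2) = (-g - 2*x)/(-g + 6*x)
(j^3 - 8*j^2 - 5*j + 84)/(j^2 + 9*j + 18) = (j^2 - 11*j + 28)/(j + 6)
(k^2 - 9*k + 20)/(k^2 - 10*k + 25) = (k - 4)/(k - 5)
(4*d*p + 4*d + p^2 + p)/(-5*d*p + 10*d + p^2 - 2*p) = (4*d*p + 4*d + p^2 + p)/(-5*d*p + 10*d + p^2 - 2*p)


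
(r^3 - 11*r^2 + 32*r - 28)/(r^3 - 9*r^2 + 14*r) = (r - 2)/r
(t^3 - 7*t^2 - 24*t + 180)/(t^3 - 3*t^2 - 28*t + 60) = (t - 6)/(t - 2)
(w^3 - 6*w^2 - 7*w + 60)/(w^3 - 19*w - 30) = (w - 4)/(w + 2)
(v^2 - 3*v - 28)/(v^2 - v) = (v^2 - 3*v - 28)/(v*(v - 1))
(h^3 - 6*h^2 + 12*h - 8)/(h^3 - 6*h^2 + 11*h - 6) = (h^2 - 4*h + 4)/(h^2 - 4*h + 3)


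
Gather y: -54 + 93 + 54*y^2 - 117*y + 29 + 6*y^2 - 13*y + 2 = 60*y^2 - 130*y + 70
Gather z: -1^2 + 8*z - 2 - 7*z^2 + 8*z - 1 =-7*z^2 + 16*z - 4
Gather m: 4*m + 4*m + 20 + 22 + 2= 8*m + 44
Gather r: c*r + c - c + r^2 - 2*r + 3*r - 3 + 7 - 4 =r^2 + r*(c + 1)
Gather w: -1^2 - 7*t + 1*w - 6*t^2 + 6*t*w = -6*t^2 - 7*t + w*(6*t + 1) - 1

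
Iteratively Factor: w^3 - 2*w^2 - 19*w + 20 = (w - 1)*(w^2 - w - 20) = (w - 5)*(w - 1)*(w + 4)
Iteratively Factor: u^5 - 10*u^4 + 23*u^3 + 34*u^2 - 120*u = (u)*(u^4 - 10*u^3 + 23*u^2 + 34*u - 120) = u*(u - 5)*(u^3 - 5*u^2 - 2*u + 24) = u*(u - 5)*(u - 4)*(u^2 - u - 6) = u*(u - 5)*(u - 4)*(u + 2)*(u - 3)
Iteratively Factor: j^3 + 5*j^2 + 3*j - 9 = (j + 3)*(j^2 + 2*j - 3) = (j + 3)^2*(j - 1)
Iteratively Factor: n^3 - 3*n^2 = (n)*(n^2 - 3*n) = n^2*(n - 3)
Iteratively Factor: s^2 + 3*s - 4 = (s + 4)*(s - 1)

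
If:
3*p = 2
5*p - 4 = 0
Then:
No Solution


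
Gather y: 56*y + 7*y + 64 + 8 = 63*y + 72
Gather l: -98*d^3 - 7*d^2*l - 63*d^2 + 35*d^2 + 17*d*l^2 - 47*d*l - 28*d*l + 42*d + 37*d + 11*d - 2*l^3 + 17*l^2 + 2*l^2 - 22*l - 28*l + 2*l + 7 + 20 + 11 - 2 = -98*d^3 - 28*d^2 + 90*d - 2*l^3 + l^2*(17*d + 19) + l*(-7*d^2 - 75*d - 48) + 36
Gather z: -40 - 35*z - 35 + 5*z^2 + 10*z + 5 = 5*z^2 - 25*z - 70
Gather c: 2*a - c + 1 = 2*a - c + 1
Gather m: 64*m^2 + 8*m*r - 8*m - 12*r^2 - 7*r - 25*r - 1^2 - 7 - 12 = 64*m^2 + m*(8*r - 8) - 12*r^2 - 32*r - 20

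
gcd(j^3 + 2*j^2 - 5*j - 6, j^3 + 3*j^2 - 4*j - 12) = j^2 + j - 6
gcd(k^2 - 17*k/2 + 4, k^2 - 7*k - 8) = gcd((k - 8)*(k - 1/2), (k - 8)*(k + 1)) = k - 8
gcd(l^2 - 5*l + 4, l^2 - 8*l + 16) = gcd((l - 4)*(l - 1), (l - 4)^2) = l - 4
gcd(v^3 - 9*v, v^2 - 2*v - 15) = v + 3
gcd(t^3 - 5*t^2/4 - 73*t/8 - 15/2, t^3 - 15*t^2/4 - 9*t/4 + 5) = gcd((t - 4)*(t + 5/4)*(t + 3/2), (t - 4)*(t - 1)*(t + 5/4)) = t^2 - 11*t/4 - 5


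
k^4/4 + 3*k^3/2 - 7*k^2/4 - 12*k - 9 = (k/2 + 1/2)*(k/2 + 1)*(k - 3)*(k + 6)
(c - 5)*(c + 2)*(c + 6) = c^3 + 3*c^2 - 28*c - 60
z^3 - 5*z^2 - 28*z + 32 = (z - 8)*(z - 1)*(z + 4)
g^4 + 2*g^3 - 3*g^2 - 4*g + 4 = (g - 1)^2*(g + 2)^2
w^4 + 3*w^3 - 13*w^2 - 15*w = w*(w - 3)*(w + 1)*(w + 5)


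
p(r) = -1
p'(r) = 0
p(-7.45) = -1.00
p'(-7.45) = 0.00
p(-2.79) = -1.00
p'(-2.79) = 0.00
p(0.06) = -1.00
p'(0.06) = 0.00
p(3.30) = -1.00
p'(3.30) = 0.00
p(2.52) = -1.00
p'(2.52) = 0.00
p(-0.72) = -1.00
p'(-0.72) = 0.00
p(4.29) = -1.00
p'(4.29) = 0.00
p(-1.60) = -1.00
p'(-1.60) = 0.00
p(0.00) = -1.00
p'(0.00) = 0.00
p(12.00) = -1.00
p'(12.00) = 0.00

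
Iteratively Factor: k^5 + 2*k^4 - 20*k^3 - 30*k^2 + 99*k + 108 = (k + 4)*(k^4 - 2*k^3 - 12*k^2 + 18*k + 27) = (k + 1)*(k + 4)*(k^3 - 3*k^2 - 9*k + 27) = (k - 3)*(k + 1)*(k + 4)*(k^2 - 9) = (k - 3)^2*(k + 1)*(k + 4)*(k + 3)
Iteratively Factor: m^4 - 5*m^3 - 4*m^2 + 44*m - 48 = (m - 2)*(m^3 - 3*m^2 - 10*m + 24) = (m - 4)*(m - 2)*(m^2 + m - 6) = (m - 4)*(m - 2)^2*(m + 3)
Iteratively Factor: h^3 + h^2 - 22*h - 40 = (h + 2)*(h^2 - h - 20) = (h + 2)*(h + 4)*(h - 5)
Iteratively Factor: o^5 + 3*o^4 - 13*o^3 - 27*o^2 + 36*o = (o - 3)*(o^4 + 6*o^3 + 5*o^2 - 12*o) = (o - 3)*(o + 4)*(o^3 + 2*o^2 - 3*o) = (o - 3)*(o + 3)*(o + 4)*(o^2 - o) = (o - 3)*(o - 1)*(o + 3)*(o + 4)*(o)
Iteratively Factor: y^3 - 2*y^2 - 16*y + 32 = (y - 4)*(y^2 + 2*y - 8) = (y - 4)*(y - 2)*(y + 4)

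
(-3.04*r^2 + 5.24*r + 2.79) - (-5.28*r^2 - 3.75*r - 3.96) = 2.24*r^2 + 8.99*r + 6.75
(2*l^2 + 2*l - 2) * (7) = 14*l^2 + 14*l - 14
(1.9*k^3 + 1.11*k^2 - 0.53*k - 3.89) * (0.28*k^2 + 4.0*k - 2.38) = 0.532*k^5 + 7.9108*k^4 - 0.230399999999999*k^3 - 5.851*k^2 - 14.2986*k + 9.2582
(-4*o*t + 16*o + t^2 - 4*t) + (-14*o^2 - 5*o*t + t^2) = -14*o^2 - 9*o*t + 16*o + 2*t^2 - 4*t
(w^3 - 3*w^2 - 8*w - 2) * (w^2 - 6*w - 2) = w^5 - 9*w^4 + 8*w^3 + 52*w^2 + 28*w + 4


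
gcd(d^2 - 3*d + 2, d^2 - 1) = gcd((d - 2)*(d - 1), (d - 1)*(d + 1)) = d - 1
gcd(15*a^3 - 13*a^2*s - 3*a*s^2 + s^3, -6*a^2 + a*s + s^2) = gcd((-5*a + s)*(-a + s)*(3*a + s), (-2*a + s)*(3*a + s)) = 3*a + s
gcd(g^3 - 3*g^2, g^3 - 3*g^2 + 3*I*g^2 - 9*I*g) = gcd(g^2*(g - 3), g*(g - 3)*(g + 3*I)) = g^2 - 3*g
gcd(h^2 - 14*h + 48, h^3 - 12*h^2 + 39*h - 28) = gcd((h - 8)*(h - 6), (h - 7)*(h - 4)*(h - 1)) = 1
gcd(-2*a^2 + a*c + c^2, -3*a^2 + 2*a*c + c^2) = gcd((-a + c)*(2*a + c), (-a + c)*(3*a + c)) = a - c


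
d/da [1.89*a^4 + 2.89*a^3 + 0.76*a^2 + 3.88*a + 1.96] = 7.56*a^3 + 8.67*a^2 + 1.52*a + 3.88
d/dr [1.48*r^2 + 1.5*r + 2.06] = 2.96*r + 1.5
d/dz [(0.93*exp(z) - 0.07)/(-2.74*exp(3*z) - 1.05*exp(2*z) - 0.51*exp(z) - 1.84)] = (5.0964*exp(3*z) + 0.4011*exp(2*z) - 0.147*exp(z) - 1.7469)*exp(z)/(7.5076*exp(6*z) + 5.754*exp(5*z) + 3.8973*exp(4*z) + 11.1542*exp(3*z) + 4.1241*exp(2*z) + 1.8768*exp(z) + 3.3856)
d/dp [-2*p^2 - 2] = -4*p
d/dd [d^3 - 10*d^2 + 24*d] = 3*d^2 - 20*d + 24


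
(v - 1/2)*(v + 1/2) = v^2 - 1/4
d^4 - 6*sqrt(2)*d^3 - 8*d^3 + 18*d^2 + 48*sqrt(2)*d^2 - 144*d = d*(d - 8)*(d - 3*sqrt(2))^2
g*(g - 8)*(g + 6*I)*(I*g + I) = I*g^4 - 6*g^3 - 7*I*g^3 + 42*g^2 - 8*I*g^2 + 48*g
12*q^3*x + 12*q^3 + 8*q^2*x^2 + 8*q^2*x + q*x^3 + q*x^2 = (2*q + x)*(6*q + x)*(q*x + q)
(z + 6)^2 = z^2 + 12*z + 36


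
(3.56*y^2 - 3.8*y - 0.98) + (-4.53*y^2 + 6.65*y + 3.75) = -0.97*y^2 + 2.85*y + 2.77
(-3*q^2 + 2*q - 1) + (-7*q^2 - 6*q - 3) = -10*q^2 - 4*q - 4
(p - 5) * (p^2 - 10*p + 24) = p^3 - 15*p^2 + 74*p - 120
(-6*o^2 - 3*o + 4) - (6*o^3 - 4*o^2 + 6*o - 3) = -6*o^3 - 2*o^2 - 9*o + 7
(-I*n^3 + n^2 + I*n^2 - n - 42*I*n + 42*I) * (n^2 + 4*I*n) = -I*n^5 + 5*n^4 + I*n^4 - 5*n^3 - 38*I*n^3 + 168*n^2 + 38*I*n^2 - 168*n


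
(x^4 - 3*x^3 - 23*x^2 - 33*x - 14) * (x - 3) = x^5 - 6*x^4 - 14*x^3 + 36*x^2 + 85*x + 42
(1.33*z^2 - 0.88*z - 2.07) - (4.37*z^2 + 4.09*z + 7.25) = -3.04*z^2 - 4.97*z - 9.32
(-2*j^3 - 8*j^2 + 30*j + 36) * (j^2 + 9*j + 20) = -2*j^5 - 26*j^4 - 82*j^3 + 146*j^2 + 924*j + 720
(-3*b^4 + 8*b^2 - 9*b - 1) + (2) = -3*b^4 + 8*b^2 - 9*b + 1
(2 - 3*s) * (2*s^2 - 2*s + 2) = -6*s^3 + 10*s^2 - 10*s + 4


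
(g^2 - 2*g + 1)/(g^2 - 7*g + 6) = (g - 1)/(g - 6)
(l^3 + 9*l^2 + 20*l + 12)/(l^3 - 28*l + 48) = (l^2 + 3*l + 2)/(l^2 - 6*l + 8)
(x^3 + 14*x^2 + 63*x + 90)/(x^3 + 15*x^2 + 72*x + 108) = (x + 5)/(x + 6)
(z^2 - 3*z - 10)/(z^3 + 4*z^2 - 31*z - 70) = 1/(z + 7)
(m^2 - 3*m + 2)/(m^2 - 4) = (m - 1)/(m + 2)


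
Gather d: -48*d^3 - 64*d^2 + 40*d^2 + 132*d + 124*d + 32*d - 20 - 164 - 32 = -48*d^3 - 24*d^2 + 288*d - 216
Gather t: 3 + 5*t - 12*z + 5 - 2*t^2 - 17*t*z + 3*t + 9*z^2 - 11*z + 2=-2*t^2 + t*(8 - 17*z) + 9*z^2 - 23*z + 10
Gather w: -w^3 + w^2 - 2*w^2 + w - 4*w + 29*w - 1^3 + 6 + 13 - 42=-w^3 - w^2 + 26*w - 24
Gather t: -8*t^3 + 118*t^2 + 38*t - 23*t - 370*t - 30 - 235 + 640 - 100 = -8*t^3 + 118*t^2 - 355*t + 275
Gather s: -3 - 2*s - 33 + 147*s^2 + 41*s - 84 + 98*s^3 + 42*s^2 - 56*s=98*s^3 + 189*s^2 - 17*s - 120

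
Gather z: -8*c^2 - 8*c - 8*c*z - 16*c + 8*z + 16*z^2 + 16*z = -8*c^2 - 24*c + 16*z^2 + z*(24 - 8*c)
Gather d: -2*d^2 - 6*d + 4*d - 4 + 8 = -2*d^2 - 2*d + 4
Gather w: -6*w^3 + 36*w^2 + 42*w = -6*w^3 + 36*w^2 + 42*w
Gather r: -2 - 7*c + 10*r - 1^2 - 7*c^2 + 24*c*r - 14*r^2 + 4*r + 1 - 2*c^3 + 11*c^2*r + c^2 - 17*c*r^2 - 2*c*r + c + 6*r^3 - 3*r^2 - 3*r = -2*c^3 - 6*c^2 - 6*c + 6*r^3 + r^2*(-17*c - 17) + r*(11*c^2 + 22*c + 11) - 2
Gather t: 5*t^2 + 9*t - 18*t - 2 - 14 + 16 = 5*t^2 - 9*t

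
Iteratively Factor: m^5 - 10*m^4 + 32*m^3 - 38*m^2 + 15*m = (m)*(m^4 - 10*m^3 + 32*m^2 - 38*m + 15) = m*(m - 3)*(m^3 - 7*m^2 + 11*m - 5) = m*(m - 3)*(m - 1)*(m^2 - 6*m + 5) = m*(m - 3)*(m - 1)^2*(m - 5)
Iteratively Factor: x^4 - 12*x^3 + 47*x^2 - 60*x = (x - 5)*(x^3 - 7*x^2 + 12*x) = (x - 5)*(x - 4)*(x^2 - 3*x) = x*(x - 5)*(x - 4)*(x - 3)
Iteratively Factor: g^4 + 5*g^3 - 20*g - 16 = (g + 1)*(g^3 + 4*g^2 - 4*g - 16) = (g + 1)*(g + 2)*(g^2 + 2*g - 8) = (g + 1)*(g + 2)*(g + 4)*(g - 2)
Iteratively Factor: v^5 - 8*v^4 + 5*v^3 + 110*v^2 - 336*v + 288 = (v - 3)*(v^4 - 5*v^3 - 10*v^2 + 80*v - 96) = (v - 3)^2*(v^3 - 2*v^2 - 16*v + 32) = (v - 3)^2*(v - 2)*(v^2 - 16) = (v - 3)^2*(v - 2)*(v + 4)*(v - 4)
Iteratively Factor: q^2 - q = (q)*(q - 1)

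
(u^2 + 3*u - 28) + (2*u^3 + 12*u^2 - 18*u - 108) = 2*u^3 + 13*u^2 - 15*u - 136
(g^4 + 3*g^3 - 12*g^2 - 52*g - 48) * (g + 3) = g^5 + 6*g^4 - 3*g^3 - 88*g^2 - 204*g - 144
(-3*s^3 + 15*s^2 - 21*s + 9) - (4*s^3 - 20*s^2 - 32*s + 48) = -7*s^3 + 35*s^2 + 11*s - 39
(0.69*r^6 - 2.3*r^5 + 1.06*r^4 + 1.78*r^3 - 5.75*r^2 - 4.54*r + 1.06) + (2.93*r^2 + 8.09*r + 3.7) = 0.69*r^6 - 2.3*r^5 + 1.06*r^4 + 1.78*r^3 - 2.82*r^2 + 3.55*r + 4.76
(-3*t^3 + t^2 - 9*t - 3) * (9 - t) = 3*t^4 - 28*t^3 + 18*t^2 - 78*t - 27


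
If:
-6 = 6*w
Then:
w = -1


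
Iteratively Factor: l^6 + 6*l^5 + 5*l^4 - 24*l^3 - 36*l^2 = (l + 2)*(l^5 + 4*l^4 - 3*l^3 - 18*l^2) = (l + 2)*(l + 3)*(l^4 + l^3 - 6*l^2) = (l - 2)*(l + 2)*(l + 3)*(l^3 + 3*l^2) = (l - 2)*(l + 2)*(l + 3)^2*(l^2) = l*(l - 2)*(l + 2)*(l + 3)^2*(l)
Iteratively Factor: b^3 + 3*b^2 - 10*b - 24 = (b + 4)*(b^2 - b - 6) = (b + 2)*(b + 4)*(b - 3)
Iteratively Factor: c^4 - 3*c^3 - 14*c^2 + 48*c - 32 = (c - 2)*(c^3 - c^2 - 16*c + 16) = (c - 2)*(c - 1)*(c^2 - 16) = (c - 2)*(c - 1)*(c + 4)*(c - 4)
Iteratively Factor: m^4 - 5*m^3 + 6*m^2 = (m)*(m^3 - 5*m^2 + 6*m) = m*(m - 3)*(m^2 - 2*m) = m^2*(m - 3)*(m - 2)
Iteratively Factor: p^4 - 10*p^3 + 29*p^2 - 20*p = (p)*(p^3 - 10*p^2 + 29*p - 20) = p*(p - 4)*(p^2 - 6*p + 5) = p*(p - 5)*(p - 4)*(p - 1)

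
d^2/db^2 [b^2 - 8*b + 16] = 2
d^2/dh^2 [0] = 0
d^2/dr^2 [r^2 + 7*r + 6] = 2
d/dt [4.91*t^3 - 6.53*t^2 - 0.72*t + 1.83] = 14.73*t^2 - 13.06*t - 0.72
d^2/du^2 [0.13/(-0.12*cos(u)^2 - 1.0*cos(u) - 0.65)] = (0.007488*(1 - cos(u)^2)^2 + 0.0468*cos(u)^3 + 0.093184*cos(u)^2 - 0.1781*cos(u) - 0.247208)/(0.12*cos(u)^2 + 1.0*cos(u) + 0.65)^3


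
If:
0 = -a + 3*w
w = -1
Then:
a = -3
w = -1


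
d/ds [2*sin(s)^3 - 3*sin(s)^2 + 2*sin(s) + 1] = 2*(3*sin(s)^2 - 3*sin(s) + 1)*cos(s)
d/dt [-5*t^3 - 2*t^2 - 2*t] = -15*t^2 - 4*t - 2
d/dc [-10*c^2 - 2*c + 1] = -20*c - 2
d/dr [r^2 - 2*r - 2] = 2*r - 2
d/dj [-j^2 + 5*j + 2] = 5 - 2*j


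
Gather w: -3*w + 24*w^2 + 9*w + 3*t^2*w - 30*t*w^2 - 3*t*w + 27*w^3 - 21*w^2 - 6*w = 27*w^3 + w^2*(3 - 30*t) + w*(3*t^2 - 3*t)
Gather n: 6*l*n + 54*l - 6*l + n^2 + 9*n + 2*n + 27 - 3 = 48*l + n^2 + n*(6*l + 11) + 24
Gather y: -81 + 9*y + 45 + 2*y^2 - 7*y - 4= 2*y^2 + 2*y - 40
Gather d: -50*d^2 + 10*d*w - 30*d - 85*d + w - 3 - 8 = -50*d^2 + d*(10*w - 115) + w - 11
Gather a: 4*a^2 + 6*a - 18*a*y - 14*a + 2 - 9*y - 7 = 4*a^2 + a*(-18*y - 8) - 9*y - 5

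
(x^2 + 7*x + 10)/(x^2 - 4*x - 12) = (x + 5)/(x - 6)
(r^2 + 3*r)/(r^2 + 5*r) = (r + 3)/(r + 5)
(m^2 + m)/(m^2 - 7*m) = (m + 1)/(m - 7)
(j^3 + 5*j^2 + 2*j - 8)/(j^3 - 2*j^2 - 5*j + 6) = (j + 4)/(j - 3)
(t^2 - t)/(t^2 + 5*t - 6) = t/(t + 6)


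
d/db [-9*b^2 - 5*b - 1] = -18*b - 5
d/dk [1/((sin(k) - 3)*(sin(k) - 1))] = 2*(2 - sin(k))*cos(k)/((sin(k) - 3)^2*(sin(k) - 1)^2)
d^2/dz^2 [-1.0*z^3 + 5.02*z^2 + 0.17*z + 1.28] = 10.04 - 6.0*z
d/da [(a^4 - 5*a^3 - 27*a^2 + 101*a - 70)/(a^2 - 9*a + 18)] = 2*(a^5 - 16*a^4 + 81*a^3 - 64*a^2 - 416*a + 594)/(a^4 - 18*a^3 + 117*a^2 - 324*a + 324)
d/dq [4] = 0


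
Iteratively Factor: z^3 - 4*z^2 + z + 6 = (z - 2)*(z^2 - 2*z - 3) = (z - 2)*(z + 1)*(z - 3)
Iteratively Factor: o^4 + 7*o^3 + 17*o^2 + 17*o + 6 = (o + 2)*(o^3 + 5*o^2 + 7*o + 3) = (o + 1)*(o + 2)*(o^2 + 4*o + 3) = (o + 1)^2*(o + 2)*(o + 3)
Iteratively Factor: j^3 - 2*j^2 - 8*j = (j - 4)*(j^2 + 2*j) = (j - 4)*(j + 2)*(j)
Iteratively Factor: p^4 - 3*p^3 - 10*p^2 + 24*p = (p)*(p^3 - 3*p^2 - 10*p + 24) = p*(p - 2)*(p^2 - p - 12) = p*(p - 2)*(p + 3)*(p - 4)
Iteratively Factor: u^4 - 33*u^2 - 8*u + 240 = (u + 4)*(u^3 - 4*u^2 - 17*u + 60) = (u - 3)*(u + 4)*(u^2 - u - 20) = (u - 3)*(u + 4)^2*(u - 5)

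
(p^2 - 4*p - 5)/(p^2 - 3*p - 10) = (p + 1)/(p + 2)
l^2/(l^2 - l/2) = 2*l/(2*l - 1)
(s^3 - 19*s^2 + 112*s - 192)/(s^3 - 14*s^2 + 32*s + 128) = (s - 3)/(s + 2)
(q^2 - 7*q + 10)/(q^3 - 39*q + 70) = 1/(q + 7)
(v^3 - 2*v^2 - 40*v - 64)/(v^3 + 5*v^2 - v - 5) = (v^3 - 2*v^2 - 40*v - 64)/(v^3 + 5*v^2 - v - 5)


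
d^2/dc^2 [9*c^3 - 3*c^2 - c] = 54*c - 6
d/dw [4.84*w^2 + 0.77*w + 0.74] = 9.68*w + 0.77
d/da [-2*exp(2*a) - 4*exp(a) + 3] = -4*(exp(a) + 1)*exp(a)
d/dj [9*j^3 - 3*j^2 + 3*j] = 27*j^2 - 6*j + 3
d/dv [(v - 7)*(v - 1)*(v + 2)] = 3*v^2 - 12*v - 9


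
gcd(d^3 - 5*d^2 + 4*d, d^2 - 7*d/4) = d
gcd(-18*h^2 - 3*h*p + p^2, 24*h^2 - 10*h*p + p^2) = -6*h + p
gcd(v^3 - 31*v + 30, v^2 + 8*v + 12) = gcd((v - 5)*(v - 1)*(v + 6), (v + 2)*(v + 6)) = v + 6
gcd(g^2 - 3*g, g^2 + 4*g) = g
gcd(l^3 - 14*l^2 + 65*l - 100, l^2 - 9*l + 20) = l^2 - 9*l + 20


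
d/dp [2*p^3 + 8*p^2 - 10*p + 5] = 6*p^2 + 16*p - 10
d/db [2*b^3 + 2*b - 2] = 6*b^2 + 2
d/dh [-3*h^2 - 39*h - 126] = -6*h - 39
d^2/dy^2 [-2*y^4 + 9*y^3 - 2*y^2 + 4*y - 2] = -24*y^2 + 54*y - 4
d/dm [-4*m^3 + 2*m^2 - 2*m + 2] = -12*m^2 + 4*m - 2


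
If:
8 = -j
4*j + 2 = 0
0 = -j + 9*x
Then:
No Solution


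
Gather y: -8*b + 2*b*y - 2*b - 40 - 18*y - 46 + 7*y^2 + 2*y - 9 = -10*b + 7*y^2 + y*(2*b - 16) - 95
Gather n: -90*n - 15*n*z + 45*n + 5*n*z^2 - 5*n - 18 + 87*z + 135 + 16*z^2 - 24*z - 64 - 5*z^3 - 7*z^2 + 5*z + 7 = n*(5*z^2 - 15*z - 50) - 5*z^3 + 9*z^2 + 68*z + 60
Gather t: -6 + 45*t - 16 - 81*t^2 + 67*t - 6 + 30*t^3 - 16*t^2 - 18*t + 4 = 30*t^3 - 97*t^2 + 94*t - 24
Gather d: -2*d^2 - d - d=-2*d^2 - 2*d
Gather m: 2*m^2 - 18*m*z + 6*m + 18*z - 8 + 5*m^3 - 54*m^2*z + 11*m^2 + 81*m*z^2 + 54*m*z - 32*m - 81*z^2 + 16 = 5*m^3 + m^2*(13 - 54*z) + m*(81*z^2 + 36*z - 26) - 81*z^2 + 18*z + 8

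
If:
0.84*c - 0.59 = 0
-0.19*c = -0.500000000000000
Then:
No Solution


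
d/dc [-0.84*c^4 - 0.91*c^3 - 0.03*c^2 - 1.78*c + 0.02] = -3.36*c^3 - 2.73*c^2 - 0.06*c - 1.78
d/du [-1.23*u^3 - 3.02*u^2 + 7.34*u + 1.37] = -3.69*u^2 - 6.04*u + 7.34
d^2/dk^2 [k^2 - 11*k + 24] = 2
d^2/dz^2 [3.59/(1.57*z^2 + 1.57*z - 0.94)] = (-17.697982*z^2 - 17.697982*z + 3.59*(3.14*z + 1.57)*(6.28*z + 3.14) + 10.596244)/(1.57*z^2 + 1.57*z - 0.94)^3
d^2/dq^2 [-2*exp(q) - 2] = -2*exp(q)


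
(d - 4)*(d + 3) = d^2 - d - 12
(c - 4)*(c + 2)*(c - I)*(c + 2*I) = c^4 - 2*c^3 + I*c^3 - 6*c^2 - 2*I*c^2 - 4*c - 8*I*c - 16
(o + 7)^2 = o^2 + 14*o + 49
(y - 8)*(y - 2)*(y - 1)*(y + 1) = y^4 - 10*y^3 + 15*y^2 + 10*y - 16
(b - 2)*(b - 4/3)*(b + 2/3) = b^3 - 8*b^2/3 + 4*b/9 + 16/9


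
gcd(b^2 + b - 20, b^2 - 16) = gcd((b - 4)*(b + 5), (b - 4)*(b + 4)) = b - 4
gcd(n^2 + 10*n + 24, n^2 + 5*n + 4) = n + 4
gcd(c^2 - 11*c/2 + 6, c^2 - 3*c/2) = c - 3/2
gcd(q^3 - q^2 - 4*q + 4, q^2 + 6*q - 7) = q - 1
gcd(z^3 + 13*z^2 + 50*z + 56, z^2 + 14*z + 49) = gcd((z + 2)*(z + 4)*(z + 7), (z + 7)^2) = z + 7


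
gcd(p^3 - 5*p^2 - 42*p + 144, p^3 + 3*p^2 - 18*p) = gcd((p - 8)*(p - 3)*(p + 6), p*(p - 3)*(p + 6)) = p^2 + 3*p - 18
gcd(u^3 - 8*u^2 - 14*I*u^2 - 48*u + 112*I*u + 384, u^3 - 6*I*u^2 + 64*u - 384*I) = u^2 - 14*I*u - 48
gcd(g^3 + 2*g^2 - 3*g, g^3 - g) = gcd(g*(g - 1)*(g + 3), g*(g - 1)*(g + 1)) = g^2 - g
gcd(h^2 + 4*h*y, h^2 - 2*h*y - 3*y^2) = 1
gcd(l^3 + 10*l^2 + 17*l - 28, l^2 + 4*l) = l + 4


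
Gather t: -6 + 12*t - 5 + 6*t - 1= 18*t - 12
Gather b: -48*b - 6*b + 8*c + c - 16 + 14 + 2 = -54*b + 9*c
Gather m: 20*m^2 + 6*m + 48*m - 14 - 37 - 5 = 20*m^2 + 54*m - 56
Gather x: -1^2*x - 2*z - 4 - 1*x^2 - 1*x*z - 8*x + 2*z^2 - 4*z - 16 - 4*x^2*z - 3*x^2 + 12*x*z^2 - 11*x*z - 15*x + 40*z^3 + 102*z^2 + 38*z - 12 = x^2*(-4*z - 4) + x*(12*z^2 - 12*z - 24) + 40*z^3 + 104*z^2 + 32*z - 32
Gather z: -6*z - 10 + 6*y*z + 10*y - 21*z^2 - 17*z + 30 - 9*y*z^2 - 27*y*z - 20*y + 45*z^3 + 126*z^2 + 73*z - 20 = -10*y + 45*z^3 + z^2*(105 - 9*y) + z*(50 - 21*y)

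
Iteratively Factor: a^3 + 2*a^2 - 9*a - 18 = (a + 2)*(a^2 - 9) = (a + 2)*(a + 3)*(a - 3)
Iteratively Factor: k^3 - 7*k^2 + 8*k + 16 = (k - 4)*(k^2 - 3*k - 4) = (k - 4)^2*(k + 1)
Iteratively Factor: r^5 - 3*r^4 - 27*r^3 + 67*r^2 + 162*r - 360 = (r + 3)*(r^4 - 6*r^3 - 9*r^2 + 94*r - 120) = (r + 3)*(r + 4)*(r^3 - 10*r^2 + 31*r - 30) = (r - 5)*(r + 3)*(r + 4)*(r^2 - 5*r + 6) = (r - 5)*(r - 2)*(r + 3)*(r + 4)*(r - 3)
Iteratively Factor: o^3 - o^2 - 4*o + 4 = (o + 2)*(o^2 - 3*o + 2) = (o - 2)*(o + 2)*(o - 1)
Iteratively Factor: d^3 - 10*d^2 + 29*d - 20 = (d - 5)*(d^2 - 5*d + 4) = (d - 5)*(d - 4)*(d - 1)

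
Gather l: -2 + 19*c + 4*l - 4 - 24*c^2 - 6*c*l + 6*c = -24*c^2 + 25*c + l*(4 - 6*c) - 6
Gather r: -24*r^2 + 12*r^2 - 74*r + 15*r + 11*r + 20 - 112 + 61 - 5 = -12*r^2 - 48*r - 36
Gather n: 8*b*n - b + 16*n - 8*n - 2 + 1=-b + n*(8*b + 8) - 1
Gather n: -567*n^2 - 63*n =-567*n^2 - 63*n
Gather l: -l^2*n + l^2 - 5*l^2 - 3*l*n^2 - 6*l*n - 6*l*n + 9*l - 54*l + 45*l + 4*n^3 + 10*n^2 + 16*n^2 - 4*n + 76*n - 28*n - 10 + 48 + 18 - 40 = l^2*(-n - 4) + l*(-3*n^2 - 12*n) + 4*n^3 + 26*n^2 + 44*n + 16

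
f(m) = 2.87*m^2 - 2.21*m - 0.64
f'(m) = 5.74*m - 2.21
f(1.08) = 0.32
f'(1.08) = 3.99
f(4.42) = 45.66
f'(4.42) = 23.16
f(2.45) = 11.17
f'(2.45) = 11.85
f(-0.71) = 2.38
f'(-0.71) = -6.29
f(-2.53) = 23.32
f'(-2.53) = -16.73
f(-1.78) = 12.39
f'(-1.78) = -12.43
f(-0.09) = -0.42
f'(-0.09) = -2.73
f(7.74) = 154.19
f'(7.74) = 42.22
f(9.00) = 211.94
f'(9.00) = 49.45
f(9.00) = 211.94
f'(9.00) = 49.45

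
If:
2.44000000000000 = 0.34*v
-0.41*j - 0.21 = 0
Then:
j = -0.51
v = 7.18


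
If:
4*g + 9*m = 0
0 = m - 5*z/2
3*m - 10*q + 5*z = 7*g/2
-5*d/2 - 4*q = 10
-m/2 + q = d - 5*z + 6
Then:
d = -9404/1939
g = -1800/1939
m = 800/1939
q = 1030/1939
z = 320/1939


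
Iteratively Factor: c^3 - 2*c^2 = (c)*(c^2 - 2*c) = c^2*(c - 2)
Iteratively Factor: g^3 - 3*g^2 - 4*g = (g + 1)*(g^2 - 4*g) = (g - 4)*(g + 1)*(g)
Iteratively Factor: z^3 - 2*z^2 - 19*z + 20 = (z - 1)*(z^2 - z - 20) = (z - 1)*(z + 4)*(z - 5)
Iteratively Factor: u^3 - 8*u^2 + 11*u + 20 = (u + 1)*(u^2 - 9*u + 20) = (u - 4)*(u + 1)*(u - 5)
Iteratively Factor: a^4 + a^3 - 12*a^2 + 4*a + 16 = (a + 1)*(a^3 - 12*a + 16) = (a - 2)*(a + 1)*(a^2 + 2*a - 8) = (a - 2)*(a + 1)*(a + 4)*(a - 2)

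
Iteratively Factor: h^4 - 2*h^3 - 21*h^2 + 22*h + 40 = (h - 5)*(h^3 + 3*h^2 - 6*h - 8) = (h - 5)*(h + 4)*(h^2 - h - 2) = (h - 5)*(h + 1)*(h + 4)*(h - 2)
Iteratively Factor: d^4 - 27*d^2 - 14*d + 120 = (d - 2)*(d^3 + 2*d^2 - 23*d - 60) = (d - 5)*(d - 2)*(d^2 + 7*d + 12) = (d - 5)*(d - 2)*(d + 3)*(d + 4)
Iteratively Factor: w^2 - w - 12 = (w + 3)*(w - 4)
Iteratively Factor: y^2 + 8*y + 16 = (y + 4)*(y + 4)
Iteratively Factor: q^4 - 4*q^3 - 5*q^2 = (q)*(q^3 - 4*q^2 - 5*q) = q*(q + 1)*(q^2 - 5*q) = q^2*(q + 1)*(q - 5)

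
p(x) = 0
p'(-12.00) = 0.00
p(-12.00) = 0.00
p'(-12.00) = 0.00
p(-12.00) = 0.00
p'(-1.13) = 0.00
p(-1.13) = 0.00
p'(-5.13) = 0.00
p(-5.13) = 0.00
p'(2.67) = 0.00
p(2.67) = 0.00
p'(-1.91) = 0.00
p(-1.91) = 0.00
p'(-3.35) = 0.00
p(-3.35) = 0.00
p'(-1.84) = 0.00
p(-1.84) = 0.00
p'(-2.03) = 0.00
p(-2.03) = 0.00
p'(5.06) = 0.00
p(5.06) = 0.00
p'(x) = 0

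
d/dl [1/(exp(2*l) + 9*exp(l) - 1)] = (-2*exp(l) - 9)*exp(l)/(exp(2*l) + 9*exp(l) - 1)^2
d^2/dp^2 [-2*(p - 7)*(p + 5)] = -4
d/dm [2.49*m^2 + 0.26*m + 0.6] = 4.98*m + 0.26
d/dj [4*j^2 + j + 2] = 8*j + 1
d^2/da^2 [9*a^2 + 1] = 18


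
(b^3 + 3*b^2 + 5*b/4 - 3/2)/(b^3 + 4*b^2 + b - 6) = (b^2 + b - 3/4)/(b^2 + 2*b - 3)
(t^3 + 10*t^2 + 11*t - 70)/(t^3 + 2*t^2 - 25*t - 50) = (t^2 + 5*t - 14)/(t^2 - 3*t - 10)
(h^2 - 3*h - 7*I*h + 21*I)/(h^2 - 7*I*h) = (h - 3)/h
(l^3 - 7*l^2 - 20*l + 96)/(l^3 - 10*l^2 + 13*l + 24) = (l + 4)/(l + 1)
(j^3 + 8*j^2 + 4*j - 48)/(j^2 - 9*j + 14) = (j^2 + 10*j + 24)/(j - 7)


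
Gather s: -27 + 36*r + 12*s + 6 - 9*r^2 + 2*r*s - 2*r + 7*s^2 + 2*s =-9*r^2 + 34*r + 7*s^2 + s*(2*r + 14) - 21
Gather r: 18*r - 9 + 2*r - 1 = 20*r - 10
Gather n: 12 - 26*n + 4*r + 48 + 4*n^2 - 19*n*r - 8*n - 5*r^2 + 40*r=4*n^2 + n*(-19*r - 34) - 5*r^2 + 44*r + 60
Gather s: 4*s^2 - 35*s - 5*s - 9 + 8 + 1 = 4*s^2 - 40*s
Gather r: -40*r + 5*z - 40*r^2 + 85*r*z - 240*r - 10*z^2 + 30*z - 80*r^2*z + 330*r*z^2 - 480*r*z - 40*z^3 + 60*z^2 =r^2*(-80*z - 40) + r*(330*z^2 - 395*z - 280) - 40*z^3 + 50*z^2 + 35*z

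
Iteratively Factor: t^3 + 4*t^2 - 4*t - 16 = (t - 2)*(t^2 + 6*t + 8) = (t - 2)*(t + 4)*(t + 2)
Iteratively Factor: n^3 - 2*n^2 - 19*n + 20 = (n + 4)*(n^2 - 6*n + 5) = (n - 5)*(n + 4)*(n - 1)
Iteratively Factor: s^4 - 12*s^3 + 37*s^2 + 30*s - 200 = (s - 5)*(s^3 - 7*s^2 + 2*s + 40) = (s - 5)^2*(s^2 - 2*s - 8) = (s - 5)^2*(s - 4)*(s + 2)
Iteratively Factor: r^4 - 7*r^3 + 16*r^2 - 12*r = (r)*(r^3 - 7*r^2 + 16*r - 12) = r*(r - 3)*(r^2 - 4*r + 4) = r*(r - 3)*(r - 2)*(r - 2)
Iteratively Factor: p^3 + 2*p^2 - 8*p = (p)*(p^2 + 2*p - 8) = p*(p - 2)*(p + 4)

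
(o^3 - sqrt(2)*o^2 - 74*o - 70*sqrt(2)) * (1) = o^3 - sqrt(2)*o^2 - 74*o - 70*sqrt(2)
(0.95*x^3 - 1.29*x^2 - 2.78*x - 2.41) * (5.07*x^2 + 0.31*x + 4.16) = 4.8165*x^5 - 6.2458*x^4 - 10.5425*x^3 - 18.4469*x^2 - 12.3119*x - 10.0256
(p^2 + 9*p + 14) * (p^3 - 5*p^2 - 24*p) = p^5 + 4*p^4 - 55*p^3 - 286*p^2 - 336*p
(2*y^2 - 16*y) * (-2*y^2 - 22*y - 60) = -4*y^4 - 12*y^3 + 232*y^2 + 960*y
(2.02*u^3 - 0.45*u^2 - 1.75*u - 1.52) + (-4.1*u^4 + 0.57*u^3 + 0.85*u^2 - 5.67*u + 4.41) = -4.1*u^4 + 2.59*u^3 + 0.4*u^2 - 7.42*u + 2.89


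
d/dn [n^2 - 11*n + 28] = 2*n - 11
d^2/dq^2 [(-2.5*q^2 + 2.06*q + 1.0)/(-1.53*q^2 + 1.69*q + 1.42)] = (7.105427357601e-15*q^4 + 3.283992*q^3 + 18.5436*q^2 - 11.339136*q + 9.911776)/(3.581577*q^6 - 11.868363*q^5 + 3.137265*q^4 + 17.203355*q^3 - 2.91171*q^2 - 10.223148*q - 2.863288)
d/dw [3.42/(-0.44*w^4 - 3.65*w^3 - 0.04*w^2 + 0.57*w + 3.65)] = (6.0192*w^3 + 37.449*w^2 + 0.2736*w - 1.9494)/(0.44*w^4 + 3.65*w^3 + 0.04*w^2 - 0.57*w - 3.65)^2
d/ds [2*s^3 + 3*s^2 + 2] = 6*s*(s + 1)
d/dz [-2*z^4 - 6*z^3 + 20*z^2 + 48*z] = -8*z^3 - 18*z^2 + 40*z + 48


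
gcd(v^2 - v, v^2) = v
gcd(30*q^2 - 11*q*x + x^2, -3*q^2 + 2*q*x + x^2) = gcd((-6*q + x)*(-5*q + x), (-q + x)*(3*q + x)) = 1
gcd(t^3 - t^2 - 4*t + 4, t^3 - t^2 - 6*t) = t + 2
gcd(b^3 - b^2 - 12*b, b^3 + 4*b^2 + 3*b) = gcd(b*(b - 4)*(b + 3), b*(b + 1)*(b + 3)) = b^2 + 3*b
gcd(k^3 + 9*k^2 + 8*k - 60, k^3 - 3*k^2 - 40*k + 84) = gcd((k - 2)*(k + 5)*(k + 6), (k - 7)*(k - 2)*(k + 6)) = k^2 + 4*k - 12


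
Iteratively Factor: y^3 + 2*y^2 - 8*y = (y + 4)*(y^2 - 2*y) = (y - 2)*(y + 4)*(y)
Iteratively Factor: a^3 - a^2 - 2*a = (a + 1)*(a^2 - 2*a) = (a - 2)*(a + 1)*(a)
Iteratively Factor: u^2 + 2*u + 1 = (u + 1)*(u + 1)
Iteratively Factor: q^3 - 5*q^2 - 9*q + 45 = (q - 3)*(q^2 - 2*q - 15) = (q - 3)*(q + 3)*(q - 5)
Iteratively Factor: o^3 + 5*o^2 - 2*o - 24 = (o + 3)*(o^2 + 2*o - 8) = (o + 3)*(o + 4)*(o - 2)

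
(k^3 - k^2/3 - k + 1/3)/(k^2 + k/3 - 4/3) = (3*k^2 + 2*k - 1)/(3*k + 4)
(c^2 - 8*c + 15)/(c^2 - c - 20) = (c - 3)/(c + 4)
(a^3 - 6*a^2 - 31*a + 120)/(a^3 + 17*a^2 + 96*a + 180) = (a^2 - 11*a + 24)/(a^2 + 12*a + 36)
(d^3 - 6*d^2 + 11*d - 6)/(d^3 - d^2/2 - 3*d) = 2*(d^2 - 4*d + 3)/(d*(2*d + 3))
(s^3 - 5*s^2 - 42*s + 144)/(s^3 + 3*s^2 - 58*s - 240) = (s - 3)/(s + 5)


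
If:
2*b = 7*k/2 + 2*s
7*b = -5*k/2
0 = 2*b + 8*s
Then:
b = 0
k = 0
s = 0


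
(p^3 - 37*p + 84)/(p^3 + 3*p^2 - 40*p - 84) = (p^2 - 7*p + 12)/(p^2 - 4*p - 12)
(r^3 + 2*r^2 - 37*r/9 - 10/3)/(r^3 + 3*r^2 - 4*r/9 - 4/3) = (3*r - 5)/(3*r - 2)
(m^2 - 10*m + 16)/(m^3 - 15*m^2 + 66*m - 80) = 1/(m - 5)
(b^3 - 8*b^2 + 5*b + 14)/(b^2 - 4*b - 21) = (b^2 - b - 2)/(b + 3)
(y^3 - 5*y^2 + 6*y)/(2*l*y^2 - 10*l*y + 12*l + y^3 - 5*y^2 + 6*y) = y/(2*l + y)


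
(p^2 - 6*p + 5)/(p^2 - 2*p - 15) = (p - 1)/(p + 3)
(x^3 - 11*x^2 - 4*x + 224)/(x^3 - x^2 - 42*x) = (x^2 - 4*x - 32)/(x*(x + 6))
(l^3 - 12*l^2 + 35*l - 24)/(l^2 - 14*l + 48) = (l^2 - 4*l + 3)/(l - 6)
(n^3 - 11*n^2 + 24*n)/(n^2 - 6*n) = (n^2 - 11*n + 24)/(n - 6)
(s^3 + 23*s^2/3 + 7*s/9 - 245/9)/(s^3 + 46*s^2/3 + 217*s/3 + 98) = (s - 5/3)/(s + 6)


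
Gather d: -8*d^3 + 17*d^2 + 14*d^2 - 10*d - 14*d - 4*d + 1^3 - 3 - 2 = -8*d^3 + 31*d^2 - 28*d - 4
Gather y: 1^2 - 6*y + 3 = 4 - 6*y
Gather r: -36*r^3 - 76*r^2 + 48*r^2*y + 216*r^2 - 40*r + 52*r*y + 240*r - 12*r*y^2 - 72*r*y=-36*r^3 + r^2*(48*y + 140) + r*(-12*y^2 - 20*y + 200)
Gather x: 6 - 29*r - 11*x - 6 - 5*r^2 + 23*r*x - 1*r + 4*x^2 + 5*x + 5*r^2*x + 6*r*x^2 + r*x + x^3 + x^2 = -5*r^2 - 30*r + x^3 + x^2*(6*r + 5) + x*(5*r^2 + 24*r - 6)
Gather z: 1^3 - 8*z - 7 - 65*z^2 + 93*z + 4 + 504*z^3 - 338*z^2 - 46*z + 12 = 504*z^3 - 403*z^2 + 39*z + 10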